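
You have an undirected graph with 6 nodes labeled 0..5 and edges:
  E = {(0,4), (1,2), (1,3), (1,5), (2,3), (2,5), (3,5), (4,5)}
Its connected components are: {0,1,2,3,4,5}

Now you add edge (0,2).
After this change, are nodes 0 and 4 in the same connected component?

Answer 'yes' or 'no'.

Answer: yes

Derivation:
Initial components: {0,1,2,3,4,5}
Adding edge (0,2): both already in same component {0,1,2,3,4,5}. No change.
New components: {0,1,2,3,4,5}
Are 0 and 4 in the same component? yes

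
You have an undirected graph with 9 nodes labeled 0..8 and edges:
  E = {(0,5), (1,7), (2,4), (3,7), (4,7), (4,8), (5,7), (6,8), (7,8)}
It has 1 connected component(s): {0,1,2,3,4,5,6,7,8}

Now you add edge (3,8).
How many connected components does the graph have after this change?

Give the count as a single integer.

Initial component count: 1
Add (3,8): endpoints already in same component. Count unchanged: 1.
New component count: 1

Answer: 1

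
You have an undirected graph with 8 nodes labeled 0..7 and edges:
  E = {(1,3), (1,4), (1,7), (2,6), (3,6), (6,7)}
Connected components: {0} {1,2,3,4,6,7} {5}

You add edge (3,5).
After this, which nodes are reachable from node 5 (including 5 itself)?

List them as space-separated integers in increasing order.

Answer: 1 2 3 4 5 6 7

Derivation:
Before: nodes reachable from 5: {5}
Adding (3,5): merges 5's component with another. Reachability grows.
After: nodes reachable from 5: {1,2,3,4,5,6,7}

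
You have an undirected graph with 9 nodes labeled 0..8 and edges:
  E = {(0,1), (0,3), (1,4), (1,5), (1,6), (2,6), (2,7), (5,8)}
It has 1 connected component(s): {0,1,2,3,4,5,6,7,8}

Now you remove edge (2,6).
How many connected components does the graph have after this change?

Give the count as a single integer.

Initial component count: 1
Remove (2,6): it was a bridge. Count increases: 1 -> 2.
  After removal, components: {0,1,3,4,5,6,8} {2,7}
New component count: 2

Answer: 2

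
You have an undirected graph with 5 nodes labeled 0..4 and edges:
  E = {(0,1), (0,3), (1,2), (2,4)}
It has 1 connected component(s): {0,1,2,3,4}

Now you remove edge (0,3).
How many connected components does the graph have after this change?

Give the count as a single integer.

Initial component count: 1
Remove (0,3): it was a bridge. Count increases: 1 -> 2.
  After removal, components: {0,1,2,4} {3}
New component count: 2

Answer: 2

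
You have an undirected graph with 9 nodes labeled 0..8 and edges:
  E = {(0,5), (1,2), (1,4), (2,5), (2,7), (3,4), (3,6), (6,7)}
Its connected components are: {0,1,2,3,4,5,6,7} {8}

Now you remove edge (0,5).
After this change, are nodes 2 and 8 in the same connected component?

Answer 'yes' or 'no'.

Answer: no

Derivation:
Initial components: {0,1,2,3,4,5,6,7} {8}
Removing edge (0,5): it was a bridge — component count 2 -> 3.
New components: {0} {1,2,3,4,5,6,7} {8}
Are 2 and 8 in the same component? no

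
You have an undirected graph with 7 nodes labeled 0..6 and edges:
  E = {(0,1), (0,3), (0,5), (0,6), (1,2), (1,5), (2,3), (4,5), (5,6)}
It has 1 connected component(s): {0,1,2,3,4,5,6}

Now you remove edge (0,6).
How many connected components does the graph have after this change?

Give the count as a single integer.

Answer: 1

Derivation:
Initial component count: 1
Remove (0,6): not a bridge. Count unchanged: 1.
  After removal, components: {0,1,2,3,4,5,6}
New component count: 1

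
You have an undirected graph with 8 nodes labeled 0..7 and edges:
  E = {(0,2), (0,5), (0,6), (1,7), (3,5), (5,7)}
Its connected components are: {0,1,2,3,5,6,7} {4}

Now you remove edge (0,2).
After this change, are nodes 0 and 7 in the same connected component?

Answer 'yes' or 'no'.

Answer: yes

Derivation:
Initial components: {0,1,2,3,5,6,7} {4}
Removing edge (0,2): it was a bridge — component count 2 -> 3.
New components: {0,1,3,5,6,7} {2} {4}
Are 0 and 7 in the same component? yes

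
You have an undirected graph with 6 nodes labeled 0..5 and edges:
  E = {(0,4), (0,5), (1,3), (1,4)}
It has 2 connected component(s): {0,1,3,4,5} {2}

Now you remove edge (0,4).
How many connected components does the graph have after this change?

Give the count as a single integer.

Answer: 3

Derivation:
Initial component count: 2
Remove (0,4): it was a bridge. Count increases: 2 -> 3.
  After removal, components: {0,5} {1,3,4} {2}
New component count: 3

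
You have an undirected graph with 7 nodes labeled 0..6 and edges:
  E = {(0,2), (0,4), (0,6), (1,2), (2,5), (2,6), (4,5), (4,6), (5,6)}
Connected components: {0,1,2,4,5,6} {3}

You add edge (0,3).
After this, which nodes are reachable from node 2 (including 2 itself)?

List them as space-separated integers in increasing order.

Before: nodes reachable from 2: {0,1,2,4,5,6}
Adding (0,3): merges 2's component with another. Reachability grows.
After: nodes reachable from 2: {0,1,2,3,4,5,6}

Answer: 0 1 2 3 4 5 6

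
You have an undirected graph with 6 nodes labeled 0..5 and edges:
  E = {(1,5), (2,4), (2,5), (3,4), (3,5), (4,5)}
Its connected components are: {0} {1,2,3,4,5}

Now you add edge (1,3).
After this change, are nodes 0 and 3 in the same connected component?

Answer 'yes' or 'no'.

Initial components: {0} {1,2,3,4,5}
Adding edge (1,3): both already in same component {1,2,3,4,5}. No change.
New components: {0} {1,2,3,4,5}
Are 0 and 3 in the same component? no

Answer: no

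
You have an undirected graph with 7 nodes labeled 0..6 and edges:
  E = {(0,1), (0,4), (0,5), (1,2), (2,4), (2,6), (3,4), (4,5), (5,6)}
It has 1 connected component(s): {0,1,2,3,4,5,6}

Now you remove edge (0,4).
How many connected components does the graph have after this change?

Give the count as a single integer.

Answer: 1

Derivation:
Initial component count: 1
Remove (0,4): not a bridge. Count unchanged: 1.
  After removal, components: {0,1,2,3,4,5,6}
New component count: 1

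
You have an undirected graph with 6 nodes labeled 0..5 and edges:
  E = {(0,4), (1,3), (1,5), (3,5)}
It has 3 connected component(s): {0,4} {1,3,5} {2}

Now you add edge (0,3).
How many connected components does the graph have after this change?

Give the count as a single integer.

Answer: 2

Derivation:
Initial component count: 3
Add (0,3): merges two components. Count decreases: 3 -> 2.
New component count: 2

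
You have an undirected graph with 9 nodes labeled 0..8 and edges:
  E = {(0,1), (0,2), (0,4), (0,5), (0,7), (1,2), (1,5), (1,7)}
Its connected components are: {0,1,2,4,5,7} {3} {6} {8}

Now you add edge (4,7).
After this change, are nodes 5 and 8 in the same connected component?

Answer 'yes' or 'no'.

Initial components: {0,1,2,4,5,7} {3} {6} {8}
Adding edge (4,7): both already in same component {0,1,2,4,5,7}. No change.
New components: {0,1,2,4,5,7} {3} {6} {8}
Are 5 and 8 in the same component? no

Answer: no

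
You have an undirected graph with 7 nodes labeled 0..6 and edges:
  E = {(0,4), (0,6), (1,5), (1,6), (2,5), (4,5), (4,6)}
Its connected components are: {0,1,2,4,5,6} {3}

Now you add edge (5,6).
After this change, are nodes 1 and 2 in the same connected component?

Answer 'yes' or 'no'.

Initial components: {0,1,2,4,5,6} {3}
Adding edge (5,6): both already in same component {0,1,2,4,5,6}. No change.
New components: {0,1,2,4,5,6} {3}
Are 1 and 2 in the same component? yes

Answer: yes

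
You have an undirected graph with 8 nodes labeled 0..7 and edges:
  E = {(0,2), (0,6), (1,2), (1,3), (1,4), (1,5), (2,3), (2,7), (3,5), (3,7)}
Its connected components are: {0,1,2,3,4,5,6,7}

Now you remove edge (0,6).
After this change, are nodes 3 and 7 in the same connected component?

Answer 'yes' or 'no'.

Initial components: {0,1,2,3,4,5,6,7}
Removing edge (0,6): it was a bridge — component count 1 -> 2.
New components: {0,1,2,3,4,5,7} {6}
Are 3 and 7 in the same component? yes

Answer: yes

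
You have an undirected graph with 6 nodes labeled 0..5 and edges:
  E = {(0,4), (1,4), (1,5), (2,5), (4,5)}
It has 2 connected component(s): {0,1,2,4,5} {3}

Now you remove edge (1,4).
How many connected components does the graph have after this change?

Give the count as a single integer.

Answer: 2

Derivation:
Initial component count: 2
Remove (1,4): not a bridge. Count unchanged: 2.
  After removal, components: {0,1,2,4,5} {3}
New component count: 2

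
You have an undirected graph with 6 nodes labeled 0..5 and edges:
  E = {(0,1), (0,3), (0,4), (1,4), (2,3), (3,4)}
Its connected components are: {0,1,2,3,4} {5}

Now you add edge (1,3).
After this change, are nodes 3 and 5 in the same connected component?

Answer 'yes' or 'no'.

Answer: no

Derivation:
Initial components: {0,1,2,3,4} {5}
Adding edge (1,3): both already in same component {0,1,2,3,4}. No change.
New components: {0,1,2,3,4} {5}
Are 3 and 5 in the same component? no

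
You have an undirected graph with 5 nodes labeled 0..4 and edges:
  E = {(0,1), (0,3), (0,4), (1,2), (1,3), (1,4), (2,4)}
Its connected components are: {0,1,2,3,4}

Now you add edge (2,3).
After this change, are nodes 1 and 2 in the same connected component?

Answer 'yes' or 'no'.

Answer: yes

Derivation:
Initial components: {0,1,2,3,4}
Adding edge (2,3): both already in same component {0,1,2,3,4}. No change.
New components: {0,1,2,3,4}
Are 1 and 2 in the same component? yes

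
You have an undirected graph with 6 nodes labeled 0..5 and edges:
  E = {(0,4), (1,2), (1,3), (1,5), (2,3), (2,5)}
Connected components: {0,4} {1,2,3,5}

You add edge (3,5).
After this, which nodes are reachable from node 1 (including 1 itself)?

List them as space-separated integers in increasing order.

Answer: 1 2 3 5

Derivation:
Before: nodes reachable from 1: {1,2,3,5}
Adding (3,5): both endpoints already in same component. Reachability from 1 unchanged.
After: nodes reachable from 1: {1,2,3,5}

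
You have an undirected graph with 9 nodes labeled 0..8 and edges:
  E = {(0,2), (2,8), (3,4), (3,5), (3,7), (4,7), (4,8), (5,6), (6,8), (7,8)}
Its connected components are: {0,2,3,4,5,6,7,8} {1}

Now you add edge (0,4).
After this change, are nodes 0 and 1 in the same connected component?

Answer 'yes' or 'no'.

Initial components: {0,2,3,4,5,6,7,8} {1}
Adding edge (0,4): both already in same component {0,2,3,4,5,6,7,8}. No change.
New components: {0,2,3,4,5,6,7,8} {1}
Are 0 and 1 in the same component? no

Answer: no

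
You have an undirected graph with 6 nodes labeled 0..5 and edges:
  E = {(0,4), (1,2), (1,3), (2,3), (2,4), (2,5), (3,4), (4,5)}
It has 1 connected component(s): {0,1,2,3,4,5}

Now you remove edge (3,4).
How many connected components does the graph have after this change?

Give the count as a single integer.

Initial component count: 1
Remove (3,4): not a bridge. Count unchanged: 1.
  After removal, components: {0,1,2,3,4,5}
New component count: 1

Answer: 1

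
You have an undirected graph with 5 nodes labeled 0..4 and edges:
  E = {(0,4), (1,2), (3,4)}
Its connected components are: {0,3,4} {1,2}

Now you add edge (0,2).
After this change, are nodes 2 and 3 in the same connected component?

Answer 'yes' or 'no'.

Answer: yes

Derivation:
Initial components: {0,3,4} {1,2}
Adding edge (0,2): merges {0,3,4} and {1,2}.
New components: {0,1,2,3,4}
Are 2 and 3 in the same component? yes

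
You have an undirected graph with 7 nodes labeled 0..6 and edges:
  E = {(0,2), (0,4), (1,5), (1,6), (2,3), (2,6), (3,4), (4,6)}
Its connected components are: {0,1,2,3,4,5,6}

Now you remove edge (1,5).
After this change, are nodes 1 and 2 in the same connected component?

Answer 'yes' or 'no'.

Answer: yes

Derivation:
Initial components: {0,1,2,3,4,5,6}
Removing edge (1,5): it was a bridge — component count 1 -> 2.
New components: {0,1,2,3,4,6} {5}
Are 1 and 2 in the same component? yes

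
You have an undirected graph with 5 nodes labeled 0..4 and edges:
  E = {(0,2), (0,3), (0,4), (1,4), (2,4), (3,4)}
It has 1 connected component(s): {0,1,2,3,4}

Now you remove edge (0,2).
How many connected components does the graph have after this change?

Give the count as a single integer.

Answer: 1

Derivation:
Initial component count: 1
Remove (0,2): not a bridge. Count unchanged: 1.
  After removal, components: {0,1,2,3,4}
New component count: 1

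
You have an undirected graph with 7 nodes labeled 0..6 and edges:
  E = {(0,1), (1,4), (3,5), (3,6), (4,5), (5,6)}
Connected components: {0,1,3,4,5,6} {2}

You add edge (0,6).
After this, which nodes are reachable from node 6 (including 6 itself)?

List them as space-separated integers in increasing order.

Answer: 0 1 3 4 5 6

Derivation:
Before: nodes reachable from 6: {0,1,3,4,5,6}
Adding (0,6): both endpoints already in same component. Reachability from 6 unchanged.
After: nodes reachable from 6: {0,1,3,4,5,6}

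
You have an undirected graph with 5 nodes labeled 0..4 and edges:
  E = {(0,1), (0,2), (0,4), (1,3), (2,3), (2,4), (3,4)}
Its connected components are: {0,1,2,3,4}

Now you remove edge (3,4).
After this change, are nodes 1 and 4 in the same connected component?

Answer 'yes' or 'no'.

Answer: yes

Derivation:
Initial components: {0,1,2,3,4}
Removing edge (3,4): not a bridge — component count unchanged at 1.
New components: {0,1,2,3,4}
Are 1 and 4 in the same component? yes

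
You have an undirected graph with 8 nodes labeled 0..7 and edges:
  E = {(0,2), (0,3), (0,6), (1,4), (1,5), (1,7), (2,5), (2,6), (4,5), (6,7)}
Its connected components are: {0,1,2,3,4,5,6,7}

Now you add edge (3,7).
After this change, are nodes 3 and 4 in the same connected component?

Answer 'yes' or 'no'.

Initial components: {0,1,2,3,4,5,6,7}
Adding edge (3,7): both already in same component {0,1,2,3,4,5,6,7}. No change.
New components: {0,1,2,3,4,5,6,7}
Are 3 and 4 in the same component? yes

Answer: yes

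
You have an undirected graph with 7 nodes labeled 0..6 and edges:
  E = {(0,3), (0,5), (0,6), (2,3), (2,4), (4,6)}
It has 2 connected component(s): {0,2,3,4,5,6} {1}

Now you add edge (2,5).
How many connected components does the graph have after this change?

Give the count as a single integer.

Answer: 2

Derivation:
Initial component count: 2
Add (2,5): endpoints already in same component. Count unchanged: 2.
New component count: 2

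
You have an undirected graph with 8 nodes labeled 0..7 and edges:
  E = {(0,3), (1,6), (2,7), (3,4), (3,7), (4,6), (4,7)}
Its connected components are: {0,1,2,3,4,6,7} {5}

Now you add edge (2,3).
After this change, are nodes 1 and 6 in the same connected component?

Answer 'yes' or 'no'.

Initial components: {0,1,2,3,4,6,7} {5}
Adding edge (2,3): both already in same component {0,1,2,3,4,6,7}. No change.
New components: {0,1,2,3,4,6,7} {5}
Are 1 and 6 in the same component? yes

Answer: yes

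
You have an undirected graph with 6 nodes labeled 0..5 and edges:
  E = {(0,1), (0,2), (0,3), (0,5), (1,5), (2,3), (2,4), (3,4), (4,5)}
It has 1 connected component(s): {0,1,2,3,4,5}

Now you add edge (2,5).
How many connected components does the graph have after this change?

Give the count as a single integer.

Initial component count: 1
Add (2,5): endpoints already in same component. Count unchanged: 1.
New component count: 1

Answer: 1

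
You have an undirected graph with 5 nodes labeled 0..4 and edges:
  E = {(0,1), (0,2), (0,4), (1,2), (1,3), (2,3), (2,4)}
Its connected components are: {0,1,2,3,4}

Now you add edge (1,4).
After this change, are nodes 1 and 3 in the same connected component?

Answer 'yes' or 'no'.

Answer: yes

Derivation:
Initial components: {0,1,2,3,4}
Adding edge (1,4): both already in same component {0,1,2,3,4}. No change.
New components: {0,1,2,3,4}
Are 1 and 3 in the same component? yes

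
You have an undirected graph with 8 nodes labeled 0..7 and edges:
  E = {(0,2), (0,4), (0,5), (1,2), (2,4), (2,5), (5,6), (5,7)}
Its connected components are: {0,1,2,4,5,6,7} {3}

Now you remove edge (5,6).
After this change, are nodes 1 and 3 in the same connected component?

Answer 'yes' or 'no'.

Answer: no

Derivation:
Initial components: {0,1,2,4,5,6,7} {3}
Removing edge (5,6): it was a bridge — component count 2 -> 3.
New components: {0,1,2,4,5,7} {3} {6}
Are 1 and 3 in the same component? no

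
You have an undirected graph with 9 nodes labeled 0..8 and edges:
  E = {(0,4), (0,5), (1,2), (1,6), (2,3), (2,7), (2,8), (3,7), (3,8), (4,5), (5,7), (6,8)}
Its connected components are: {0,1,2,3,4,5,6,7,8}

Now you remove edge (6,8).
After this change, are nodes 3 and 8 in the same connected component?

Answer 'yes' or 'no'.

Answer: yes

Derivation:
Initial components: {0,1,2,3,4,5,6,7,8}
Removing edge (6,8): not a bridge — component count unchanged at 1.
New components: {0,1,2,3,4,5,6,7,8}
Are 3 and 8 in the same component? yes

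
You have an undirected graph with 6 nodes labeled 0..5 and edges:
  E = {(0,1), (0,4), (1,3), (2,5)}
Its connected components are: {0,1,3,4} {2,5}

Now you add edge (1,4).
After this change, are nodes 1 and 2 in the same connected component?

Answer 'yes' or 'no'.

Answer: no

Derivation:
Initial components: {0,1,3,4} {2,5}
Adding edge (1,4): both already in same component {0,1,3,4}. No change.
New components: {0,1,3,4} {2,5}
Are 1 and 2 in the same component? no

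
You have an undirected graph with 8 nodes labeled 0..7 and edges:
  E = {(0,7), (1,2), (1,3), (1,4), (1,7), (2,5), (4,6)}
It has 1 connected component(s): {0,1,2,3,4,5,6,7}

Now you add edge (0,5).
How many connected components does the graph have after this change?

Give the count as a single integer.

Initial component count: 1
Add (0,5): endpoints already in same component. Count unchanged: 1.
New component count: 1

Answer: 1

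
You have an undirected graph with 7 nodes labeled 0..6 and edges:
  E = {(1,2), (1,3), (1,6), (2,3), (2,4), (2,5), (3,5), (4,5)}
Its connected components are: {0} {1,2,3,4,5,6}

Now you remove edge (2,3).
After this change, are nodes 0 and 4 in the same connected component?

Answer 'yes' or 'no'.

Answer: no

Derivation:
Initial components: {0} {1,2,3,4,5,6}
Removing edge (2,3): not a bridge — component count unchanged at 2.
New components: {0} {1,2,3,4,5,6}
Are 0 and 4 in the same component? no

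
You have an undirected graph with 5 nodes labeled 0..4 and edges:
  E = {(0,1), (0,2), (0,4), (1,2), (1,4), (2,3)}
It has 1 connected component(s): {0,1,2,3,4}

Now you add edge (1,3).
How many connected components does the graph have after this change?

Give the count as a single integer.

Answer: 1

Derivation:
Initial component count: 1
Add (1,3): endpoints already in same component. Count unchanged: 1.
New component count: 1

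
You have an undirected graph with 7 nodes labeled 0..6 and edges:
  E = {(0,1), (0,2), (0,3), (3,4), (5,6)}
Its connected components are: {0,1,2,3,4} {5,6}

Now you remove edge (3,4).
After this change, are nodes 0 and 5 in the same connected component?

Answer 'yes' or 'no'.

Initial components: {0,1,2,3,4} {5,6}
Removing edge (3,4): it was a bridge — component count 2 -> 3.
New components: {0,1,2,3} {4} {5,6}
Are 0 and 5 in the same component? no

Answer: no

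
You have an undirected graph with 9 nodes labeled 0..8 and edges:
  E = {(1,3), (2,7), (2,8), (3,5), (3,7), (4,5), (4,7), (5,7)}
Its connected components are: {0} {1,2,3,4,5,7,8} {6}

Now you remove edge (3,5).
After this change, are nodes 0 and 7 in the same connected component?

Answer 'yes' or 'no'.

Initial components: {0} {1,2,3,4,5,7,8} {6}
Removing edge (3,5): not a bridge — component count unchanged at 3.
New components: {0} {1,2,3,4,5,7,8} {6}
Are 0 and 7 in the same component? no

Answer: no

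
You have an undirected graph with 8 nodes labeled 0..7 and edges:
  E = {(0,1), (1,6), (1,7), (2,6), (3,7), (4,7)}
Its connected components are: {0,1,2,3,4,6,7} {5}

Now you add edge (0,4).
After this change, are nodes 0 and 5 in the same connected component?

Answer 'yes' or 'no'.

Initial components: {0,1,2,3,4,6,7} {5}
Adding edge (0,4): both already in same component {0,1,2,3,4,6,7}. No change.
New components: {0,1,2,3,4,6,7} {5}
Are 0 and 5 in the same component? no

Answer: no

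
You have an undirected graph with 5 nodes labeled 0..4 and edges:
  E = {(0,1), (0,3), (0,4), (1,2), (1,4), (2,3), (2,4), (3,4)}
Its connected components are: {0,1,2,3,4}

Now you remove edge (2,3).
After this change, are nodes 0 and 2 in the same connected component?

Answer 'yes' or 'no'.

Initial components: {0,1,2,3,4}
Removing edge (2,3): not a bridge — component count unchanged at 1.
New components: {0,1,2,3,4}
Are 0 and 2 in the same component? yes

Answer: yes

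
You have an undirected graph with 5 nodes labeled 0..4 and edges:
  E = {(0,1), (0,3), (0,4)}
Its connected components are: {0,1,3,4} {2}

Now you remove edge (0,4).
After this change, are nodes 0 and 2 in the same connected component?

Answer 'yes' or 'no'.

Answer: no

Derivation:
Initial components: {0,1,3,4} {2}
Removing edge (0,4): it was a bridge — component count 2 -> 3.
New components: {0,1,3} {2} {4}
Are 0 and 2 in the same component? no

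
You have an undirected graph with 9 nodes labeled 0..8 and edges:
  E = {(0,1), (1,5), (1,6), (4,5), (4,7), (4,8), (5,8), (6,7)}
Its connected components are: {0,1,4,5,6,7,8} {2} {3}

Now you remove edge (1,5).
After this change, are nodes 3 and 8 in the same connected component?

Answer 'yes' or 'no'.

Answer: no

Derivation:
Initial components: {0,1,4,5,6,7,8} {2} {3}
Removing edge (1,5): not a bridge — component count unchanged at 3.
New components: {0,1,4,5,6,7,8} {2} {3}
Are 3 and 8 in the same component? no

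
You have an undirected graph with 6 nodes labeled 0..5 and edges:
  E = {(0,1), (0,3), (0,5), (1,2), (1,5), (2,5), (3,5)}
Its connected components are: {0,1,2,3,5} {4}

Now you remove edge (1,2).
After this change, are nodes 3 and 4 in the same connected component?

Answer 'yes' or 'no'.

Initial components: {0,1,2,3,5} {4}
Removing edge (1,2): not a bridge — component count unchanged at 2.
New components: {0,1,2,3,5} {4}
Are 3 and 4 in the same component? no

Answer: no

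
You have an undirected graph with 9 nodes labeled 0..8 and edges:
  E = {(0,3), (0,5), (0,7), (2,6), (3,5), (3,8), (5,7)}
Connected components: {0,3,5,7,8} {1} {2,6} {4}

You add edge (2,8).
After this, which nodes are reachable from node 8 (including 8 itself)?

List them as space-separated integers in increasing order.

Answer: 0 2 3 5 6 7 8

Derivation:
Before: nodes reachable from 8: {0,3,5,7,8}
Adding (2,8): merges 8's component with another. Reachability grows.
After: nodes reachable from 8: {0,2,3,5,6,7,8}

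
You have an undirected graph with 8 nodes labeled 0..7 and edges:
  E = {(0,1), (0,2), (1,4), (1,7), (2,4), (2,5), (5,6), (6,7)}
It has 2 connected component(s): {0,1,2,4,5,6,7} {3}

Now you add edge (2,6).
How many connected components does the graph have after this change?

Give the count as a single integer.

Answer: 2

Derivation:
Initial component count: 2
Add (2,6): endpoints already in same component. Count unchanged: 2.
New component count: 2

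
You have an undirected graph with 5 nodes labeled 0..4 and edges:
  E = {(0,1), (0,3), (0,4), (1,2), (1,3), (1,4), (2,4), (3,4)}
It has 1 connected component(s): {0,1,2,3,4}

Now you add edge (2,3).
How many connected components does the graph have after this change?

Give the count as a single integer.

Initial component count: 1
Add (2,3): endpoints already in same component. Count unchanged: 1.
New component count: 1

Answer: 1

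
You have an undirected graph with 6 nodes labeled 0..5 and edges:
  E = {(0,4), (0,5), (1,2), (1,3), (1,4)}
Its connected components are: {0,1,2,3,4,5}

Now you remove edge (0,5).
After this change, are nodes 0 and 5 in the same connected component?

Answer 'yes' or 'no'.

Initial components: {0,1,2,3,4,5}
Removing edge (0,5): it was a bridge — component count 1 -> 2.
New components: {0,1,2,3,4} {5}
Are 0 and 5 in the same component? no

Answer: no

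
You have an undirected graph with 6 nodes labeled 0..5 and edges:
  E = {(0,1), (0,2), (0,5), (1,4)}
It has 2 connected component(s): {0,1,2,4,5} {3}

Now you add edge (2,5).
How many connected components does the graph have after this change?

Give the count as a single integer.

Initial component count: 2
Add (2,5): endpoints already in same component. Count unchanged: 2.
New component count: 2

Answer: 2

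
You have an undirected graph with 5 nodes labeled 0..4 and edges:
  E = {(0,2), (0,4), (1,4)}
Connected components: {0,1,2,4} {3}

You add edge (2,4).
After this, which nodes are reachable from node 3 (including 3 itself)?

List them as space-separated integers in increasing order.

Answer: 3

Derivation:
Before: nodes reachable from 3: {3}
Adding (2,4): both endpoints already in same component. Reachability from 3 unchanged.
After: nodes reachable from 3: {3}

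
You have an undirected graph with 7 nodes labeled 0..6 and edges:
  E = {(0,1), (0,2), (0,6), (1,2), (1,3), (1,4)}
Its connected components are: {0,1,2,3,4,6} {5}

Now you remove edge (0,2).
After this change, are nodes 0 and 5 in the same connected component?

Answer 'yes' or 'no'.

Initial components: {0,1,2,3,4,6} {5}
Removing edge (0,2): not a bridge — component count unchanged at 2.
New components: {0,1,2,3,4,6} {5}
Are 0 and 5 in the same component? no

Answer: no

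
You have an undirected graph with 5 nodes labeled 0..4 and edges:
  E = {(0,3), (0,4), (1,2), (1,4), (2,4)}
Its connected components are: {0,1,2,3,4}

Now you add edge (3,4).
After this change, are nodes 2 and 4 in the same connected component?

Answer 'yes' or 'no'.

Answer: yes

Derivation:
Initial components: {0,1,2,3,4}
Adding edge (3,4): both already in same component {0,1,2,3,4}. No change.
New components: {0,1,2,3,4}
Are 2 and 4 in the same component? yes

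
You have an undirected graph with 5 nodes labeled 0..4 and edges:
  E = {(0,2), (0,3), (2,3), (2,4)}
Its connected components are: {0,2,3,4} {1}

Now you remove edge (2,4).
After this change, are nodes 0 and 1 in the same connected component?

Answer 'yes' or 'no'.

Answer: no

Derivation:
Initial components: {0,2,3,4} {1}
Removing edge (2,4): it was a bridge — component count 2 -> 3.
New components: {0,2,3} {1} {4}
Are 0 and 1 in the same component? no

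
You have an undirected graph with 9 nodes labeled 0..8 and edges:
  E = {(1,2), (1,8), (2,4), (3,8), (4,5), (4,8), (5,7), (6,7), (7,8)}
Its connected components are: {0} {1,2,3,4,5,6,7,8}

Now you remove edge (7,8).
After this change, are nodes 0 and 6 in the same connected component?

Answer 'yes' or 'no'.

Initial components: {0} {1,2,3,4,5,6,7,8}
Removing edge (7,8): not a bridge — component count unchanged at 2.
New components: {0} {1,2,3,4,5,6,7,8}
Are 0 and 6 in the same component? no

Answer: no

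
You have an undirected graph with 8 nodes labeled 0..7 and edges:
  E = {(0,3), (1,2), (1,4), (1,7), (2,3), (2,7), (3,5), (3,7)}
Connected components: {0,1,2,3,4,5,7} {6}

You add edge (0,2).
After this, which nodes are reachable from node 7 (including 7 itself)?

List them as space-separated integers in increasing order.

Before: nodes reachable from 7: {0,1,2,3,4,5,7}
Adding (0,2): both endpoints already in same component. Reachability from 7 unchanged.
After: nodes reachable from 7: {0,1,2,3,4,5,7}

Answer: 0 1 2 3 4 5 7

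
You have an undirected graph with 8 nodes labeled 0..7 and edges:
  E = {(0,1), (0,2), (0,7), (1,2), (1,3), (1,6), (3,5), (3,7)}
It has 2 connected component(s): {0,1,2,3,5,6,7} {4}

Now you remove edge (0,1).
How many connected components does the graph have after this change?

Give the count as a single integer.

Initial component count: 2
Remove (0,1): not a bridge. Count unchanged: 2.
  After removal, components: {0,1,2,3,5,6,7} {4}
New component count: 2

Answer: 2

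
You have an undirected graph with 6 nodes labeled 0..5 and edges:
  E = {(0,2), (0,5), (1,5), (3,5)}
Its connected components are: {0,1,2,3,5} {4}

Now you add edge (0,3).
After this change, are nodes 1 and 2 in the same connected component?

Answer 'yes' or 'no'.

Answer: yes

Derivation:
Initial components: {0,1,2,3,5} {4}
Adding edge (0,3): both already in same component {0,1,2,3,5}. No change.
New components: {0,1,2,3,5} {4}
Are 1 and 2 in the same component? yes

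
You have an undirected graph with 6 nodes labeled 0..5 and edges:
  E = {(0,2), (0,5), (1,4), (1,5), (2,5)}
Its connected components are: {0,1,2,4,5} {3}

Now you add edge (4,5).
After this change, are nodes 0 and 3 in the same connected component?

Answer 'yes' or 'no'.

Initial components: {0,1,2,4,5} {3}
Adding edge (4,5): both already in same component {0,1,2,4,5}. No change.
New components: {0,1,2,4,5} {3}
Are 0 and 3 in the same component? no

Answer: no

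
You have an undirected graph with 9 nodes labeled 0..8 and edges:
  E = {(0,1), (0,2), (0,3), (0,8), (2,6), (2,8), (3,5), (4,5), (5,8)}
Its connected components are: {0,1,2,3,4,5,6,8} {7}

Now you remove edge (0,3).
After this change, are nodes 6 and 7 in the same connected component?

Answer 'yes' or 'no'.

Answer: no

Derivation:
Initial components: {0,1,2,3,4,5,6,8} {7}
Removing edge (0,3): not a bridge — component count unchanged at 2.
New components: {0,1,2,3,4,5,6,8} {7}
Are 6 and 7 in the same component? no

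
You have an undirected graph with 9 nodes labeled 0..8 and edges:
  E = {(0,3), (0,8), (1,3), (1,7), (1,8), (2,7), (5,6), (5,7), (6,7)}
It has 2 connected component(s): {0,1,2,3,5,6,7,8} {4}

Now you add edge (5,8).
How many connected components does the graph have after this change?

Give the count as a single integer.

Answer: 2

Derivation:
Initial component count: 2
Add (5,8): endpoints already in same component. Count unchanged: 2.
New component count: 2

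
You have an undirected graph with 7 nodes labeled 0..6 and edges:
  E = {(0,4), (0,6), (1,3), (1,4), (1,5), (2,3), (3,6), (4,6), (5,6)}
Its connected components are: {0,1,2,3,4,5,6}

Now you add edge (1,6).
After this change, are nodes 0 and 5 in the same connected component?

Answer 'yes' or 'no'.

Initial components: {0,1,2,3,4,5,6}
Adding edge (1,6): both already in same component {0,1,2,3,4,5,6}. No change.
New components: {0,1,2,3,4,5,6}
Are 0 and 5 in the same component? yes

Answer: yes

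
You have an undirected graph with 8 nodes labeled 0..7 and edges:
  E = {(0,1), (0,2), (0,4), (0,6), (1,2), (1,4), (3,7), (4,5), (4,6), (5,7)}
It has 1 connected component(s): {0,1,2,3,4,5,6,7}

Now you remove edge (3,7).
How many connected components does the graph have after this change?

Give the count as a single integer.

Initial component count: 1
Remove (3,7): it was a bridge. Count increases: 1 -> 2.
  After removal, components: {0,1,2,4,5,6,7} {3}
New component count: 2

Answer: 2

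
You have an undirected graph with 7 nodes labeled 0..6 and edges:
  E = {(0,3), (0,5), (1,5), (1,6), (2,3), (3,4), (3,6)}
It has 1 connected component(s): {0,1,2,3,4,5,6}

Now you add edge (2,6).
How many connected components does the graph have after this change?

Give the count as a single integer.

Initial component count: 1
Add (2,6): endpoints already in same component. Count unchanged: 1.
New component count: 1

Answer: 1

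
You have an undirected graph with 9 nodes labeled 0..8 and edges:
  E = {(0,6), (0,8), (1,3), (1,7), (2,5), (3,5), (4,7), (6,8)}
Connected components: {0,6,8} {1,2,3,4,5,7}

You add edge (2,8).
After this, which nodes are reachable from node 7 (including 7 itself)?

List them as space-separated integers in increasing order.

Before: nodes reachable from 7: {1,2,3,4,5,7}
Adding (2,8): merges 7's component with another. Reachability grows.
After: nodes reachable from 7: {0,1,2,3,4,5,6,7,8}

Answer: 0 1 2 3 4 5 6 7 8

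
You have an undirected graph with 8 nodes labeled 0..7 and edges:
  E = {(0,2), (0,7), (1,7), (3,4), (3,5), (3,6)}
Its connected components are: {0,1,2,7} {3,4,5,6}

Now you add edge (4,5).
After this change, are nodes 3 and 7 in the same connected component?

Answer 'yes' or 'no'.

Answer: no

Derivation:
Initial components: {0,1,2,7} {3,4,5,6}
Adding edge (4,5): both already in same component {3,4,5,6}. No change.
New components: {0,1,2,7} {3,4,5,6}
Are 3 and 7 in the same component? no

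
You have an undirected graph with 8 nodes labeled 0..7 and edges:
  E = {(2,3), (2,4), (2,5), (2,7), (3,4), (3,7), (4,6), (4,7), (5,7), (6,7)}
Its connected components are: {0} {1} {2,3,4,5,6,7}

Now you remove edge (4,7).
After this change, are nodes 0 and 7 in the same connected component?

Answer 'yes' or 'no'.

Answer: no

Derivation:
Initial components: {0} {1} {2,3,4,5,6,7}
Removing edge (4,7): not a bridge — component count unchanged at 3.
New components: {0} {1} {2,3,4,5,6,7}
Are 0 and 7 in the same component? no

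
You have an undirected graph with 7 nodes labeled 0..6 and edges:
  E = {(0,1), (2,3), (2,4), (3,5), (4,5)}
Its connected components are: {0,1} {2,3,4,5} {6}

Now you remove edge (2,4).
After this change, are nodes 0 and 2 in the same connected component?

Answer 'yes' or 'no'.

Answer: no

Derivation:
Initial components: {0,1} {2,3,4,5} {6}
Removing edge (2,4): not a bridge — component count unchanged at 3.
New components: {0,1} {2,3,4,5} {6}
Are 0 and 2 in the same component? no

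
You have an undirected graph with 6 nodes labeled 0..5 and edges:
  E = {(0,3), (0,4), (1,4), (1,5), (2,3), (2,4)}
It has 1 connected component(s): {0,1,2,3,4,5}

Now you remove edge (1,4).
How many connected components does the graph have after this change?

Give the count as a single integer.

Answer: 2

Derivation:
Initial component count: 1
Remove (1,4): it was a bridge. Count increases: 1 -> 2.
  After removal, components: {0,2,3,4} {1,5}
New component count: 2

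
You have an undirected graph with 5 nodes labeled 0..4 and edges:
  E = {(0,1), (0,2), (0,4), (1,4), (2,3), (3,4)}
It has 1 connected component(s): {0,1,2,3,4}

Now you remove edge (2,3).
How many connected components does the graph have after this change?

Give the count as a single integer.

Initial component count: 1
Remove (2,3): not a bridge. Count unchanged: 1.
  After removal, components: {0,1,2,3,4}
New component count: 1

Answer: 1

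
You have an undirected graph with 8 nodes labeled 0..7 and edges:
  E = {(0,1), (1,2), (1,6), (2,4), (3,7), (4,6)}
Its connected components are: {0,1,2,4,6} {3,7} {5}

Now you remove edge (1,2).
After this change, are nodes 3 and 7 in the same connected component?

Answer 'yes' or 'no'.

Answer: yes

Derivation:
Initial components: {0,1,2,4,6} {3,7} {5}
Removing edge (1,2): not a bridge — component count unchanged at 3.
New components: {0,1,2,4,6} {3,7} {5}
Are 3 and 7 in the same component? yes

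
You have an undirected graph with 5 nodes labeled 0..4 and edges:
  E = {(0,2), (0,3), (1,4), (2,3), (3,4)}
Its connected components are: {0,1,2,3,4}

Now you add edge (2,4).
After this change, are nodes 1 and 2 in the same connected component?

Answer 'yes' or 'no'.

Initial components: {0,1,2,3,4}
Adding edge (2,4): both already in same component {0,1,2,3,4}. No change.
New components: {0,1,2,3,4}
Are 1 and 2 in the same component? yes

Answer: yes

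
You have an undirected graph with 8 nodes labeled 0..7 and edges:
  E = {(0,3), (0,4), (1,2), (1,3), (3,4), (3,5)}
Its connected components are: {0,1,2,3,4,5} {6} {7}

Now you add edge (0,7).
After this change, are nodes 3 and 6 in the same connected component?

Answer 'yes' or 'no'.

Answer: no

Derivation:
Initial components: {0,1,2,3,4,5} {6} {7}
Adding edge (0,7): merges {0,1,2,3,4,5} and {7}.
New components: {0,1,2,3,4,5,7} {6}
Are 3 and 6 in the same component? no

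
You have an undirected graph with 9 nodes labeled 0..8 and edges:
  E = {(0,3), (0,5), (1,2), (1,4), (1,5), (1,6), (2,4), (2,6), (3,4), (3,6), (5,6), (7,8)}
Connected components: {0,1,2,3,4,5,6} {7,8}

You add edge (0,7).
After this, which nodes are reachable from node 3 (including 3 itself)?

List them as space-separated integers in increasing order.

Answer: 0 1 2 3 4 5 6 7 8

Derivation:
Before: nodes reachable from 3: {0,1,2,3,4,5,6}
Adding (0,7): merges 3's component with another. Reachability grows.
After: nodes reachable from 3: {0,1,2,3,4,5,6,7,8}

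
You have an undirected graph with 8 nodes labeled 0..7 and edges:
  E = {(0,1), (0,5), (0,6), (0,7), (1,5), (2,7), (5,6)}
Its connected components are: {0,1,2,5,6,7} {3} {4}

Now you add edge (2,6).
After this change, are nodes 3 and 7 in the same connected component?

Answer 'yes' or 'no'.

Initial components: {0,1,2,5,6,7} {3} {4}
Adding edge (2,6): both already in same component {0,1,2,5,6,7}. No change.
New components: {0,1,2,5,6,7} {3} {4}
Are 3 and 7 in the same component? no

Answer: no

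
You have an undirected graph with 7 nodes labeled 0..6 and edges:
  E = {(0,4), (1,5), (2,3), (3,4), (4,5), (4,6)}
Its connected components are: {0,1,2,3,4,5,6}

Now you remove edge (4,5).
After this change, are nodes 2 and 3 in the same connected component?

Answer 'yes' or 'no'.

Answer: yes

Derivation:
Initial components: {0,1,2,3,4,5,6}
Removing edge (4,5): it was a bridge — component count 1 -> 2.
New components: {0,2,3,4,6} {1,5}
Are 2 and 3 in the same component? yes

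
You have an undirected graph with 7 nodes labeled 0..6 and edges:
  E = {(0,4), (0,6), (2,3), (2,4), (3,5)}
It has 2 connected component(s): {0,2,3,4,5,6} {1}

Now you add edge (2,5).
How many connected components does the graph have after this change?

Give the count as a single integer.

Answer: 2

Derivation:
Initial component count: 2
Add (2,5): endpoints already in same component. Count unchanged: 2.
New component count: 2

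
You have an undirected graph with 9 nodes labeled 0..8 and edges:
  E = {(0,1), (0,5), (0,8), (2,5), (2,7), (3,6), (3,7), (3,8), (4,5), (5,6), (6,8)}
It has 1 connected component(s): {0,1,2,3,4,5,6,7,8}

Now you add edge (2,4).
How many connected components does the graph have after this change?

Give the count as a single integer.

Initial component count: 1
Add (2,4): endpoints already in same component. Count unchanged: 1.
New component count: 1

Answer: 1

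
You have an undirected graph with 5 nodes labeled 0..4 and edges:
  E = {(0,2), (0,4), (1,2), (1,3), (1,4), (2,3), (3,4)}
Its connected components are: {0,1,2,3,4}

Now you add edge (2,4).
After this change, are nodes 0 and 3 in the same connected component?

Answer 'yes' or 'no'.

Initial components: {0,1,2,3,4}
Adding edge (2,4): both already in same component {0,1,2,3,4}. No change.
New components: {0,1,2,3,4}
Are 0 and 3 in the same component? yes

Answer: yes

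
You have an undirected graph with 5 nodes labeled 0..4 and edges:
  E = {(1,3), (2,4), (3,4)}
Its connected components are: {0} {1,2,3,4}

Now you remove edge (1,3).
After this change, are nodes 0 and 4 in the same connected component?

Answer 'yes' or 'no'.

Initial components: {0} {1,2,3,4}
Removing edge (1,3): it was a bridge — component count 2 -> 3.
New components: {0} {1} {2,3,4}
Are 0 and 4 in the same component? no

Answer: no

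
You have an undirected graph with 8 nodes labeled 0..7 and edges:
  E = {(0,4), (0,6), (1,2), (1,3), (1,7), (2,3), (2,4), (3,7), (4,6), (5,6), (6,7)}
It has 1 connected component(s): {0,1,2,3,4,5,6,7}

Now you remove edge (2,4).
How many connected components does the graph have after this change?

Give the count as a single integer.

Answer: 1

Derivation:
Initial component count: 1
Remove (2,4): not a bridge. Count unchanged: 1.
  After removal, components: {0,1,2,3,4,5,6,7}
New component count: 1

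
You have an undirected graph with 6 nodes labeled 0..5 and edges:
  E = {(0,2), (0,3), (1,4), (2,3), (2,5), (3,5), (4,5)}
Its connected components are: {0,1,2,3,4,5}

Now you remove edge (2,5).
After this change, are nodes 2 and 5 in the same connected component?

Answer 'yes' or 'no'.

Initial components: {0,1,2,3,4,5}
Removing edge (2,5): not a bridge — component count unchanged at 1.
New components: {0,1,2,3,4,5}
Are 2 and 5 in the same component? yes

Answer: yes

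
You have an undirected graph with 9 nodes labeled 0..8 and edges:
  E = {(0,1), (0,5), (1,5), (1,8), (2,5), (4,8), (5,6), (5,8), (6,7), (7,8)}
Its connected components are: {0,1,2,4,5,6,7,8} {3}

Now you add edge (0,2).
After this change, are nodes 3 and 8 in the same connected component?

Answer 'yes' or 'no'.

Initial components: {0,1,2,4,5,6,7,8} {3}
Adding edge (0,2): both already in same component {0,1,2,4,5,6,7,8}. No change.
New components: {0,1,2,4,5,6,7,8} {3}
Are 3 and 8 in the same component? no

Answer: no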